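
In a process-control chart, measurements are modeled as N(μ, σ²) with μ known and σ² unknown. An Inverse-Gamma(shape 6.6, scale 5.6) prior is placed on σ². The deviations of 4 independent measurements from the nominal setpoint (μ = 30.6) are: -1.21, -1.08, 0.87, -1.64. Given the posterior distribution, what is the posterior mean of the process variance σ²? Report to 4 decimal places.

With known mean μ and an Inverse-Gamma(α, β) prior on σ², the Normal likelihood is conjugate: posterior is Inv-Gamma(α + n/2, β + Σ(xᵢ−μ)²/2).
Σ(xᵢ−μ)² = (-1.21)² + (-1.08)² + (0.87)² + (-1.64)² = 6.0770.
Posterior: Inv-Gamma(6.6 + 4/2, 5.6 + 6.0770/2) = Inv-Gamma(8.60, 8.63850).
E[σ²|data] = β/(α−1) = 8.63850/7.60 = 1.1366.

1.1366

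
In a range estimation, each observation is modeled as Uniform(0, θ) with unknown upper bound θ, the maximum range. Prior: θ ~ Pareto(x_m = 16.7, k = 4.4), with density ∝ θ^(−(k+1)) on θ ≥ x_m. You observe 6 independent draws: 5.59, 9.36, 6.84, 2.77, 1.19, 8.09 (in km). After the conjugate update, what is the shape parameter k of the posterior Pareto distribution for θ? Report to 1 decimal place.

10.4

A Pareto(scale x_m, shape k) prior on the upper bound θ of Uniform(0, θ) is conjugate: posterior is Pareto(max(x_m, max xᵢ), k + n).
Sample maximum = 9.36; prior scale x_m = 16.7 → posterior scale = max = 16.70.
Posterior shape = 4.4 + 6 = 10.4.
Posterior shape k = 10.4.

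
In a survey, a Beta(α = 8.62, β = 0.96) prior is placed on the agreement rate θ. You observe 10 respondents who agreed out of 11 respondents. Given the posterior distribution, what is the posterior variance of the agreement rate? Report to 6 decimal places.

0.003993

The Beta prior is conjugate to a Binomial/Bernoulli likelihood; the update adds successes to α and failures to β.
Posterior: Beta(α+k, β+n−k) = Beta(8.62+10, 0.96+1) = Beta(18.62, 1.96).
Var = αβ/((α+β)²(α+β+1)) = 18.62·1.96/(20.58²·21.58) = 0.003993.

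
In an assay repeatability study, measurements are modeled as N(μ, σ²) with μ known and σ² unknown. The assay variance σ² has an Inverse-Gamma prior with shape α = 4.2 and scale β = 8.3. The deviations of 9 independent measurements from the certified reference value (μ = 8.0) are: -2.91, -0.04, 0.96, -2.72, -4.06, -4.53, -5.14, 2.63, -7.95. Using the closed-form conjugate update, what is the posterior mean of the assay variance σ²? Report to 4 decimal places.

With known mean μ and an Inverse-Gamma(α, β) prior on σ², the Normal likelihood is conjugate: posterior is Inv-Gamma(α + n/2, β + Σ(xᵢ−μ)²/2).
Σ(xᵢ−μ)² = (-2.91)² + (-0.04)² + (0.96)² + (-2.72)² + (-4.06)² + (-4.53)² + (-5.14)² + (2.63)² + (-7.95)² = 150.3332.
Posterior: Inv-Gamma(4.2 + 9/2, 8.3 + 150.3332/2) = Inv-Gamma(8.70, 83.46660).
E[σ²|data] = β/(α−1) = 83.46660/7.70 = 10.8398.

10.8398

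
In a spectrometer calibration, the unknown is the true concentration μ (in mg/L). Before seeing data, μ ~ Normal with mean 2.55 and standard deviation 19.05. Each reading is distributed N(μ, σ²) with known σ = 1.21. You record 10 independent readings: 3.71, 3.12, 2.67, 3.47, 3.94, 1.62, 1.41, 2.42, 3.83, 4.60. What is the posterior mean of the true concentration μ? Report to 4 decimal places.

For Normal data with known variance σ², a Normal(μ₀, σ₀²) prior on μ is conjugate. Posterior precision = 1/σ₀² + n/σ²; posterior mean is the precision-weighted average of μ₀ and x̄.
Σxᵢ = 3.71 + 3.12 + 2.67 + 3.47 + 3.94 + 1.62 + 1.41 + 2.42 + 3.83 + 4.60 = 30.79, so n·x̄ = 30.79.
σ₀² = 19.05² = 362.9025, σ² = 1.21² = 1.4641; σ² + n·σ₀² = 1.4641 + 10·362.9025 = 3630.4891.
Posterior mean = (μ₀/σ₀² + n·x̄/σ²)/(1/σ₀² + n/σ²) = (σ²·μ₀ + σ₀²·n·x̄)/(σ² + n·σ₀²) = (1.4641·2.55 + 362.9025·30.79)/3630.4891 = 11177.50143/3630.4891 = 3.0788.

3.0788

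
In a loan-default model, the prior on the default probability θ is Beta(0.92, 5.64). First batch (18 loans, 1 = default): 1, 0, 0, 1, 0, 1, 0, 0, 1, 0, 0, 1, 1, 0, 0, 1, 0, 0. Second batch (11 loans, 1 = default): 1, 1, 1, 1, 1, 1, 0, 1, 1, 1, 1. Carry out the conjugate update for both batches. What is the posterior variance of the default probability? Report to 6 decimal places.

The Beta prior is conjugate to a Binomial/Bernoulli likelihood; the update adds successes to α and failures to β.
After batch 1: Beta(0.92+7, 5.64+11) = Beta(7.92, 16.64).
After batch 2: Beta(7.92+10, 16.64+1) = Beta(17.92, 17.64).
Var = αβ/((α+β)²(α+β+1)) = 17.92·17.64/(35.56²·36.56) = 0.006838.

0.006838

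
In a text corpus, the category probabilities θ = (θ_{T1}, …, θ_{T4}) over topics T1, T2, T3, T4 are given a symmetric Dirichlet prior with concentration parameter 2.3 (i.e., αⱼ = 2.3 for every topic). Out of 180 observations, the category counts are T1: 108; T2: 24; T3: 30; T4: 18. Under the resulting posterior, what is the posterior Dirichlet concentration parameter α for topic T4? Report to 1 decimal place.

The Dirichlet prior is conjugate to the Multinomial likelihood: each posterior αⱼ = prior αⱼ + observed count nⱼ.
Posterior concentration: (110.3, 26.3, 32.3, 20.3), total = 189.2.
α_{T4} = 2.3 + 18 = 20.3.

20.3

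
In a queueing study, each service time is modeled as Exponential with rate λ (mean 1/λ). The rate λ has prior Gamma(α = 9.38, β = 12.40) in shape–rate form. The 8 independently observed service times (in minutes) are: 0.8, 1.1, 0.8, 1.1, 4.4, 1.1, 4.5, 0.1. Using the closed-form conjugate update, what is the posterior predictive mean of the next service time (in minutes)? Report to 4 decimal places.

With a Gamma(shape α, rate β) prior on the exponential rate λ, the posterior after n observations with total T = Σxᵢ is Gamma(α+n, β+T).
Sum of observations T = 13.9 minutes; n = 8.
Posterior: Gamma(9.38+8, 12.40+13.9) = Gamma(17.38, 26.30).
The predictive distribution for the next observation is Lomax; its mean is β/(α−1) = 26.30/16.38 = 1.6056.

1.6056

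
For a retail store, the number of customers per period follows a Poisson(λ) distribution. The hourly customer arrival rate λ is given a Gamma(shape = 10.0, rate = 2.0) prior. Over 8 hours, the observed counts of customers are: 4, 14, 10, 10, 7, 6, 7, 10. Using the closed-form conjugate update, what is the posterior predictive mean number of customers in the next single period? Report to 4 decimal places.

With a Gamma(shape α, rate β) prior, the Poisson likelihood is conjugate: the posterior is Gamma(α + ΣXᵢ, β + n).
Sum of counts S = 68 over n = 8 hours.
Posterior: Gamma(α+S, β+n) = Gamma(10.0+68, 2.0+8) = Gamma(78.0, 10.0).
The predictive distribution for one future period is NegBinom with mean α/β = 7.8000.

7.8000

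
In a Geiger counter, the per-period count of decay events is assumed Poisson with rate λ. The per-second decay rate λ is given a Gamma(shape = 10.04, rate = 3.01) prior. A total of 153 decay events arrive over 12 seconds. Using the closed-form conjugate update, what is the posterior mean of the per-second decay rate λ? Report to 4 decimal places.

10.8621

With a Gamma(shape α, rate β) prior, the Poisson likelihood is conjugate: the posterior is Gamma(α + ΣXᵢ, β + n).
Posterior: Gamma(α+S, β+n) = Gamma(10.04+153, 3.01+12) = Gamma(163.04, 15.01).
Posterior mean = α/β = 163.04/15.01 = 10.8621.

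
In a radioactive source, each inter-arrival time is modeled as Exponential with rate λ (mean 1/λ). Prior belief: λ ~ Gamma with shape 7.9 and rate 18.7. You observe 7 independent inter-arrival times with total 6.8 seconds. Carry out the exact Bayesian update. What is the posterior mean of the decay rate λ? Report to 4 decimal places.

0.5843

With a Gamma(shape α, rate β) prior on the exponential rate λ, the posterior after n observations with total T = Σxᵢ is Gamma(α+n, β+T).
Posterior: Gamma(7.9+7, 18.7+6.8) = Gamma(14.9, 25.5).
Posterior mean of λ = α/β = 14.9/25.5 = 0.5843.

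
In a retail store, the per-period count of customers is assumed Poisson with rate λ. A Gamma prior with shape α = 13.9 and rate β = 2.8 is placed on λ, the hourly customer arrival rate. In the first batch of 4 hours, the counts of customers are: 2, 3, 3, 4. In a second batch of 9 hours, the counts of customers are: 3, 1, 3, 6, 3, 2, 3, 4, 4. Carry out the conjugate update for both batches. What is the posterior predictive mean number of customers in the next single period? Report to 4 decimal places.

3.4747

With a Gamma(shape α, rate β) prior, the Poisson likelihood is conjugate: the posterior is Gamma(α + ΣXᵢ, β + n).
Batch 1: sum of counts S = 12 over n = 4 hours.
After batch 1: Gamma(α+S, β+n) = Gamma(13.9+12, 2.8+4) = Gamma(25.9, 6.8).
Batch 2: sum of counts S = 29 over n = 9 hours.
After batch 2: Gamma(α+S, β+n) = Gamma(25.9+29, 6.8+9) = Gamma(54.9, 15.8).
The predictive distribution for one future period is NegBinom with mean α/β = 3.4747.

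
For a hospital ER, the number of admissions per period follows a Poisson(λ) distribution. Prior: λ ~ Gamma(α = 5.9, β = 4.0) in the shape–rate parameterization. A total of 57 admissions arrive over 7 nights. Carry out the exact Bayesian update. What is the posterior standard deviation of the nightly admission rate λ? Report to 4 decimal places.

With a Gamma(shape α, rate β) prior, the Poisson likelihood is conjugate: the posterior is Gamma(α + ΣXᵢ, β + n).
Posterior: Gamma(α+S, β+n) = Gamma(5.9+57, 4.0+7) = Gamma(62.9, 11.0).
SD = √α/β = √62.9/11.0 = 0.7210.

0.7210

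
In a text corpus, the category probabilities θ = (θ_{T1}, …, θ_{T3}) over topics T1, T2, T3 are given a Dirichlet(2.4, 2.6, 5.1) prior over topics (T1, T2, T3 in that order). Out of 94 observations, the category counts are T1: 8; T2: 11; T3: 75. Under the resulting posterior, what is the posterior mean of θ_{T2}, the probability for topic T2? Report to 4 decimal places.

0.1306

The Dirichlet prior is conjugate to the Multinomial likelihood: each posterior αⱼ = prior αⱼ + observed count nⱼ.
Posterior concentration: (10.4, 13.6, 80.1), total = 104.1.
E[θ_{T2}|data] = α_{T2}/Σα = 13.6/104.1 = 0.1306.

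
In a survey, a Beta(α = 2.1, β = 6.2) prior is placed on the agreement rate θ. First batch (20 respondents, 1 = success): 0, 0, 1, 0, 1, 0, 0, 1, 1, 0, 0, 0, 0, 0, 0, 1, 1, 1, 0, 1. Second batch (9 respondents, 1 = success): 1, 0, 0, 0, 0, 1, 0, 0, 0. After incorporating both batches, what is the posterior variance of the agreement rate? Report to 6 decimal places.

0.005722

The Beta prior is conjugate to a Binomial/Bernoulli likelihood; the update adds successes to α and failures to β.
After batch 1: Beta(2.1+8, 6.2+12) = Beta(10.1, 18.2).
After batch 2: Beta(10.1+2, 18.2+7) = Beta(12.1, 25.2).
Var = αβ/((α+β)²(α+β+1)) = 12.1·25.2/(37.3²·38.3) = 0.005722.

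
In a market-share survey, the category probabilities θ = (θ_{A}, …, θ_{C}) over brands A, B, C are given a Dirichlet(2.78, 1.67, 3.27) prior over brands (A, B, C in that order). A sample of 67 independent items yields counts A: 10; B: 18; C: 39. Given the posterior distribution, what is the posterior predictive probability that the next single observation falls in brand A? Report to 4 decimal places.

The Dirichlet prior is conjugate to the Multinomial likelihood: each posterior αⱼ = prior αⱼ + observed count nⱼ.
Posterior concentration: (12.78, 19.67, 42.27), total = 74.72.
P(next = A | data) = α_{A}/Σα = 0.1710.

0.1710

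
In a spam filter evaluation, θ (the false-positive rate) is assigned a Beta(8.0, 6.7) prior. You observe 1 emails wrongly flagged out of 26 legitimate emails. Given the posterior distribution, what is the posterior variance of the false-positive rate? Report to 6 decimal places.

The Beta prior is conjugate to a Binomial/Bernoulli likelihood; the update adds successes to α and failures to β.
Posterior: Beta(α+k, β+n−k) = Beta(8.0+1, 6.7+25) = Beta(9.0, 31.7).
Var = αβ/((α+β)²(α+β+1)) = 9.0·31.7/(40.7²·41.7) = 0.004130.

0.004130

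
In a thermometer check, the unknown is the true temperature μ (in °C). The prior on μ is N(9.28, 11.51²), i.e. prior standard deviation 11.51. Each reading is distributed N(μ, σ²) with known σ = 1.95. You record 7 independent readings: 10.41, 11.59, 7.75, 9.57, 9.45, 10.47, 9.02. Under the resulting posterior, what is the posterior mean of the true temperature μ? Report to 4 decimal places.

For Normal data with known variance σ², a Normal(μ₀, σ₀²) prior on μ is conjugate. Posterior precision = 1/σ₀² + n/σ²; posterior mean is the precision-weighted average of μ₀ and x̄.
Σxᵢ = 10.41 + 11.59 + 7.75 + 9.57 + 9.45 + 10.47 + 9.02 = 68.26, so n·x̄ = 68.26.
σ₀² = 11.51² = 132.4801, σ² = 1.95² = 3.8025; σ² + n·σ₀² = 3.8025 + 7·132.4801 = 931.1632.
Posterior mean = (μ₀/σ₀² + n·x̄/σ²)/(1/σ₀² + n/σ²) = (σ²·μ₀ + σ₀²·n·x̄)/(σ² + n·σ₀²) = (3.8025·9.28 + 132.4801·68.26)/931.1632 = 9078.378826/931.1632 = 9.7495.

9.7495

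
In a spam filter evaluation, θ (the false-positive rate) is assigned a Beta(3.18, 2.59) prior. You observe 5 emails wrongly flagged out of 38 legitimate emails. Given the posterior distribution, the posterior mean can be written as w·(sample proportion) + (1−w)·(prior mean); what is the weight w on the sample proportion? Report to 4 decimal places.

0.8682

The Beta prior is conjugate to a Binomial/Bernoulli likelihood; the update adds successes to α and failures to β.
Posterior mean = (α₀+k)/(α₀+β₀+n) = [n/(α₀+β₀+n)]·(k/n) + [(α₀+β₀)/(α₀+β₀+n)]·α₀/(α₀+β₀), so only n and the prior enter the weight.
The weight on the data is w = n/(α₀+β₀+n) = 38/(3.18+2.59+38) = 38/43.77 = 0.8682.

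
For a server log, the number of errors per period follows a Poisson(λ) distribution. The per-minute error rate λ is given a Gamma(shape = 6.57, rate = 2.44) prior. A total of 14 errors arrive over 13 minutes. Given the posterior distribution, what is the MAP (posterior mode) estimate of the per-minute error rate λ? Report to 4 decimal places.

1.2675

With a Gamma(shape α, rate β) prior, the Poisson likelihood is conjugate: the posterior is Gamma(α + ΣXᵢ, β + n).
Posterior: Gamma(α+S, β+n) = Gamma(6.57+14, 2.44+13) = Gamma(20.57, 15.44).
Mode of Gamma(α,β) for α≥1 is (α−1)/β = 19.57/15.44 = 1.2675.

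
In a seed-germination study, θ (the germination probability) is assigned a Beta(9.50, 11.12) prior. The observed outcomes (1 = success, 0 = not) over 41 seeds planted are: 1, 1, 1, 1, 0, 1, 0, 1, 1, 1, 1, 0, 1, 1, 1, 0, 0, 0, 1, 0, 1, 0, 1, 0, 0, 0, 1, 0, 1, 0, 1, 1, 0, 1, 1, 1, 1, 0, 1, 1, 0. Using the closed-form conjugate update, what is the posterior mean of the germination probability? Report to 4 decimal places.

The Beta prior is conjugate to a Binomial/Bernoulli likelihood; the update adds successes to α and failures to β.
Posterior: Beta(α+k, β+n−k) = Beta(9.50+25, 11.12+16) = Beta(34.50, 27.12).
Posterior mean = α/(α+β) = 34.50/61.62 = 0.5599.

0.5599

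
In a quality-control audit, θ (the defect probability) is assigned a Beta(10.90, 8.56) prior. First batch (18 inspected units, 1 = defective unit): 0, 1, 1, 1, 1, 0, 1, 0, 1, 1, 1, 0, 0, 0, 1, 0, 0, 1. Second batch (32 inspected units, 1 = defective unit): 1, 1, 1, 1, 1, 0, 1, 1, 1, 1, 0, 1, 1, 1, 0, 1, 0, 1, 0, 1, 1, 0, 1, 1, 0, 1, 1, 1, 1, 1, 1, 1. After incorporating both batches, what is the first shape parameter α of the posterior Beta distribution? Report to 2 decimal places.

45.90

The Beta prior is conjugate to a Binomial/Bernoulli likelihood; the update adds successes to α and failures to β.
After batch 1: Beta(10.90+10, 8.56+8) = Beta(20.90, 16.56).
After batch 2: Beta(20.90+25, 16.56+7) = Beta(45.90, 23.56).
Posterior α = 45.90.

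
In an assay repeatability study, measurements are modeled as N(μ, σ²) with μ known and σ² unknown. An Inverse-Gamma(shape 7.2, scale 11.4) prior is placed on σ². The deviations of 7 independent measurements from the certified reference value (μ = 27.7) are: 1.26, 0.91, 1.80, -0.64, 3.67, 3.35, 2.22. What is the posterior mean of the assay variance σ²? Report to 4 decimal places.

3.0147

With known mean μ and an Inverse-Gamma(α, β) prior on σ², the Normal likelihood is conjugate: posterior is Inv-Gamma(α + n/2, β + Σ(xᵢ−μ)²/2).
Σ(xᵢ−μ)² = (1.26)² + (0.91)² + (1.80)² + (-0.64)² + (3.67)² + (3.35)² + (2.22)² = 35.6851.
Posterior: Inv-Gamma(7.2 + 7/2, 11.4 + 35.6851/2) = Inv-Gamma(10.70, 29.24255).
E[σ²|data] = β/(α−1) = 29.24255/9.70 = 3.0147.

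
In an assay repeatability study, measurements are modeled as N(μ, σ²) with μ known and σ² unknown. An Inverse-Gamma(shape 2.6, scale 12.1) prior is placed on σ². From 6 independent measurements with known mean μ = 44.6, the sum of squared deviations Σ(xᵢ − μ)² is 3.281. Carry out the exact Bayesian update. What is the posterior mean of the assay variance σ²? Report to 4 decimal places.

2.9871

With known mean μ and an Inverse-Gamma(α, β) prior on σ², the Normal likelihood is conjugate: posterior is Inv-Gamma(α + n/2, β + Σ(xᵢ−μ)²/2).
Posterior: Inv-Gamma(2.6 + 6/2, 12.1 + 3.281/2) = Inv-Gamma(5.60, 13.7405).
E[σ²|data] = β/(α−1) = 13.7405/4.60 = 2.9871.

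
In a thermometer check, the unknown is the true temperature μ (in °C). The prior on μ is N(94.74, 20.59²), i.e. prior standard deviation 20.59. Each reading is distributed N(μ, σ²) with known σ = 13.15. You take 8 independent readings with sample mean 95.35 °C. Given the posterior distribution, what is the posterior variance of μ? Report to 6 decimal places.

For Normal data with known variance σ², a Normal(μ₀, σ₀²) prior on μ is conjugate. Posterior precision = 1/σ₀² + n/σ²; posterior mean is the precision-weighted average of μ₀ and x̄.
σ₀² = 20.59² = 423.9481, σ² = 13.15² = 172.9225; σ² + n·σ₀² = 172.9225 + 8·423.9481 = 3564.5073.
Posterior precision = 1/σ₀² + n/σ² = 1/423.9481 + 8/172.9225 = (σ² + n·σ₀²)/(σ₀²σ²) = 3564.5073/(423.9481·172.9225); posterior variance σₙ² = σ₀²σ²/(σ² + n·σ₀²) = 423.9481·172.9225/3564.5073 = 20.566704.

20.566704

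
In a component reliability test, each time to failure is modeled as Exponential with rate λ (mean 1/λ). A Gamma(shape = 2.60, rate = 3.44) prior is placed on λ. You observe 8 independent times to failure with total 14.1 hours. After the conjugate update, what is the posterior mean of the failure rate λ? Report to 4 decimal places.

With a Gamma(shape α, rate β) prior on the exponential rate λ, the posterior after n observations with total T = Σxᵢ is Gamma(α+n, β+T).
Posterior: Gamma(2.60+8, 3.44+14.1) = Gamma(10.60, 17.54).
Posterior mean of λ = α/β = 10.60/17.54 = 0.6043.

0.6043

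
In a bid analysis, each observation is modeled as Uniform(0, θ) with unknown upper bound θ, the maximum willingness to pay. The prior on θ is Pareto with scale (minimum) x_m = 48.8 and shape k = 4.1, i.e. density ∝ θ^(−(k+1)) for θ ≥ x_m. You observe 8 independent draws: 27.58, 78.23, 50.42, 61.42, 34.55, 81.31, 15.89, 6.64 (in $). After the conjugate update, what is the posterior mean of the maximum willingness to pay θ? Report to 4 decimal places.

88.6352

A Pareto(scale x_m, shape k) prior on the upper bound θ of Uniform(0, θ) is conjugate: posterior is Pareto(max(x_m, max xᵢ), k + n).
Sample maximum = 81.31; prior scale x_m = 48.8 → posterior scale = max = 81.31.
Posterior shape = 4.1 + 8 = 12.1.
E[θ|data] = k·x_m/(k−1) = 12.1·81.31/11.1 = 88.6352.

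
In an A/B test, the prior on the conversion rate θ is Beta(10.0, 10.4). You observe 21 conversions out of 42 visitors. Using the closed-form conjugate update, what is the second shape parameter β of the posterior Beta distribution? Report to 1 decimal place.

31.4

The Beta prior is conjugate to a Binomial/Bernoulli likelihood; the update adds successes to α and failures to β.
Posterior: Beta(α+k, β+n−k) = Beta(10.0+21, 10.4+21) = Beta(31.0, 31.4).
Posterior β = 31.4.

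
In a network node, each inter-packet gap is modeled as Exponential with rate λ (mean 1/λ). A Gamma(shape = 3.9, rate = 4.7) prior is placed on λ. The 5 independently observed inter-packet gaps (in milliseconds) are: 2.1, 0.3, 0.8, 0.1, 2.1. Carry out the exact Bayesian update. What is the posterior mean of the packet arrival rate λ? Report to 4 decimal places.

With a Gamma(shape α, rate β) prior on the exponential rate λ, the posterior after n observations with total T = Σxᵢ is Gamma(α+n, β+T).
Sum of observations T = 5.4 milliseconds; n = 5.
Posterior: Gamma(3.9+5, 4.7+5.4) = Gamma(8.9, 10.1).
Posterior mean of λ = α/β = 8.9/10.1 = 0.8812.

0.8812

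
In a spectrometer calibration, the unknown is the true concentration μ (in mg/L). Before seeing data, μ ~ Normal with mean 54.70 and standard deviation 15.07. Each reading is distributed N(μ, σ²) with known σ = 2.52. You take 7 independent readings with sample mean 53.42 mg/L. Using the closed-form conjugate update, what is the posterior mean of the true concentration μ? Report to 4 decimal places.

For Normal data with known variance σ², a Normal(μ₀, σ₀²) prior on μ is conjugate. Posterior precision = 1/σ₀² + n/σ²; posterior mean is the precision-weighted average of μ₀ and x̄.
n·x̄ = 7·53.42 = 373.94.
σ₀² = 15.07² = 227.1049, σ² = 2.52² = 6.3504; σ² + n·σ₀² = 6.3504 + 7·227.1049 = 1596.0847.
Posterior mean = (μ₀/σ₀² + n·x̄/σ²)/(1/σ₀² + n/σ²) = (σ²·μ₀ + σ₀²·n·x̄)/(σ² + n·σ₀²) = (6.3504·54.70 + 227.1049·373.94)/1596.0847 = 85270.973186/1596.0847 = 53.4251.

53.4251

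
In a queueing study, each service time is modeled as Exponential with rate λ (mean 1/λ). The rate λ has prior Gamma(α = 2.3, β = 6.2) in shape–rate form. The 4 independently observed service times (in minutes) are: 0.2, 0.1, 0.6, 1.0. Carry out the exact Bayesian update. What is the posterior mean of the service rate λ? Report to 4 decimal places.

With a Gamma(shape α, rate β) prior on the exponential rate λ, the posterior after n observations with total T = Σxᵢ is Gamma(α+n, β+T).
Sum of observations T = 1.9 minutes; n = 4.
Posterior: Gamma(2.3+4, 6.2+1.9) = Gamma(6.3, 8.1).
Posterior mean of λ = α/β = 6.3/8.1 = 0.7778.

0.7778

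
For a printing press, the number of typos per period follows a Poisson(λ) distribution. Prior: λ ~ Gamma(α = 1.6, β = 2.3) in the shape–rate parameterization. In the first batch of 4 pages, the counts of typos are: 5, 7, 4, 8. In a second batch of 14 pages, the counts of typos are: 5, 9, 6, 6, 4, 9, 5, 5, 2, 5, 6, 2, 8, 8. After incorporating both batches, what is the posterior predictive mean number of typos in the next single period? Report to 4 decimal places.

5.2020

With a Gamma(shape α, rate β) prior, the Poisson likelihood is conjugate: the posterior is Gamma(α + ΣXᵢ, β + n).
Batch 1: sum of counts S = 24 over n = 4 pages.
After batch 1: Gamma(α+S, β+n) = Gamma(1.6+24, 2.3+4) = Gamma(25.6, 6.3).
Batch 2: sum of counts S = 80 over n = 14 pages.
After batch 2: Gamma(α+S, β+n) = Gamma(25.6+80, 6.3+14) = Gamma(105.6, 20.3).
The predictive distribution for one future period is NegBinom with mean α/β = 5.2020.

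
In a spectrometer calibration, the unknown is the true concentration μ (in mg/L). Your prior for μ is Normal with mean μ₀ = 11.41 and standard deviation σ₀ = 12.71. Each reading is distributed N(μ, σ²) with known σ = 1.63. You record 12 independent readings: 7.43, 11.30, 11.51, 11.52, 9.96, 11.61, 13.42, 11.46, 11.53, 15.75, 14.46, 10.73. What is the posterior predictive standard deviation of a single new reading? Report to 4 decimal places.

1.6965

For Normal data with known variance σ², a Normal(μ₀, σ₀²) prior on μ is conjugate. Posterior precision = 1/σ₀² + n/σ²; posterior mean is the precision-weighted average of μ₀ and x̄.
σ₀² = 12.71² = 161.5441, σ² = 1.63² = 2.6569; σ² + n·σ₀² = 2.6569 + 12·161.5441 = 1941.1861.
Posterior precision = 1/σ₀² + n/σ² = 1/161.5441 + 12/2.6569 = (σ² + n·σ₀²)/(σ₀²σ²) = 1941.1861/(161.5441·2.6569); posterior variance σₙ² = σ₀²σ²/(σ² + n·σ₀²) = 161.5441·2.6569/1941.1861 = 0.221105.
Predictive variance for one new observation = σₙ² + σ² = 161.5441·2.6569/1941.1861 + 2.6569 = σ²·(σ₀² + 1941.1861)/1941.1861 = 2.6569·2102.7302/1941.1861 = 2.878005; SD = √(2.6569·2102.7302/1941.1861) = 1.6965.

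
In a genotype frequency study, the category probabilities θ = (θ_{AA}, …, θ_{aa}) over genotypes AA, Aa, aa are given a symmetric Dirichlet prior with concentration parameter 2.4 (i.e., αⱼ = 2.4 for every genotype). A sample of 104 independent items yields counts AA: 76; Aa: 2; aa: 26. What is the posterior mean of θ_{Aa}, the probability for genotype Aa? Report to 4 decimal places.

0.0396

The Dirichlet prior is conjugate to the Multinomial likelihood: each posterior αⱼ = prior αⱼ + observed count nⱼ.
Posterior concentration: (78.4, 4.4, 28.4), total = 111.2.
E[θ_{Aa}|data] = α_{Aa}/Σα = 4.4/111.2 = 0.0396.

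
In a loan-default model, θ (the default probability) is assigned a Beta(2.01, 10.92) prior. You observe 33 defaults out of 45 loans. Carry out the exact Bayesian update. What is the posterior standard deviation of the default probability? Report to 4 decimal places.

0.0637

The Beta prior is conjugate to a Binomial/Bernoulli likelihood; the update adds successes to α and failures to β.
Posterior: Beta(α+k, β+n−k) = Beta(2.01+33, 10.92+12) = Beta(35.01, 22.92).
Var = αβ/((α+β)²(α+β+1)) = 35.01·22.92/(57.93²·58.93) = 0.00405754; SD = √0.00405754 = 0.0637.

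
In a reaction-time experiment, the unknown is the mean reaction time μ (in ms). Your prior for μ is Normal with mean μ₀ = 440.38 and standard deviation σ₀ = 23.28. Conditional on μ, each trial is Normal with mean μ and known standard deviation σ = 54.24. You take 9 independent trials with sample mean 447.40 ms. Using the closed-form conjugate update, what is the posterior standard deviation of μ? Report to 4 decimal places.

For Normal data with known variance σ², a Normal(μ₀, σ₀²) prior on μ is conjugate. Posterior precision = 1/σ₀² + n/σ²; posterior mean is the precision-weighted average of μ₀ and x̄.
σ₀² = 23.28² = 541.9584, σ² = 54.24² = 2941.9776; σ² + n·σ₀² = 2941.9776 + 9·541.9584 = 7819.6032.
Posterior precision = 1/σ₀² + n/σ² = 1/541.9584 + 9/2941.9776 = (σ² + n·σ₀²)/(σ₀²σ²) = 7819.6032/(541.9584·2941.9776); posterior variance σₙ² = σ₀²σ²/(σ² + n·σ₀²) = 541.9584·2941.9776/7819.6032 = 203.901583.
Posterior SD = √σₙ² = √(541.9584·2941.9776/7819.6032) = 14.2794.

14.2794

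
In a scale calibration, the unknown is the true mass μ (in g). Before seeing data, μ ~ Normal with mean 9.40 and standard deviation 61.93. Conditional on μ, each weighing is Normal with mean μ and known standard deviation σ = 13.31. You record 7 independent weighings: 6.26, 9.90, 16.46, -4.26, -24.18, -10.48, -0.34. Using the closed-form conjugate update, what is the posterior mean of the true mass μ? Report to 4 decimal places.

For Normal data with known variance σ², a Normal(μ₀, σ₀²) prior on μ is conjugate. Posterior precision = 1/σ₀² + n/σ²; posterior mean is the precision-weighted average of μ₀ and x̄.
Σxᵢ = 6.26 + 9.90 + 16.46 + (-4.26) + (-24.18) + (-10.48) + (-0.34) = -6.64, so n·x̄ = -6.64.
σ₀² = 61.93² = 3835.3249, σ² = 13.31² = 177.1561; σ² + n·σ₀² = 177.1561 + 7·3835.3249 = 27024.4304.
Posterior mean = (μ₀/σ₀² + n·x̄/σ²)/(1/σ₀² + n/σ²) = (σ²·μ₀ + σ₀²·n·x̄)/(σ² + n·σ₀²) = (177.1561·9.40 + 3835.3249·(-6.64))/27024.4304 = -23801.289996/27024.4304 = -0.8807.

-0.8807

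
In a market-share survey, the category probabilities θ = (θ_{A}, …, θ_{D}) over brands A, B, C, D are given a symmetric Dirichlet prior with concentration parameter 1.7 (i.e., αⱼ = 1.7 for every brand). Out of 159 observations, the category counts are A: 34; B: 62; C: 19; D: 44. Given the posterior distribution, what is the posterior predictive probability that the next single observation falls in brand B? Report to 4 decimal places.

The Dirichlet prior is conjugate to the Multinomial likelihood: each posterior αⱼ = prior αⱼ + observed count nⱼ.
Posterior concentration: (35.7, 63.7, 20.7, 45.7), total = 165.8.
P(next = B | data) = α_{B}/Σα = 0.3842.

0.3842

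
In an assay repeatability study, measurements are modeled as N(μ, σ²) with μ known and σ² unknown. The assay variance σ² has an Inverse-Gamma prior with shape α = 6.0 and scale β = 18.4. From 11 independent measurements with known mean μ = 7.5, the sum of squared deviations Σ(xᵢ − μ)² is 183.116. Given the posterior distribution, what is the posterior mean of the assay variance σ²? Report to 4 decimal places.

With known mean μ and an Inverse-Gamma(α, β) prior on σ², the Normal likelihood is conjugate: posterior is Inv-Gamma(α + n/2, β + Σ(xᵢ−μ)²/2).
Posterior: Inv-Gamma(6.0 + 11/2, 18.4 + 183.116/2) = Inv-Gamma(11.50, 109.9580).
E[σ²|data] = β/(α−1) = 109.9580/10.50 = 10.4722.

10.4722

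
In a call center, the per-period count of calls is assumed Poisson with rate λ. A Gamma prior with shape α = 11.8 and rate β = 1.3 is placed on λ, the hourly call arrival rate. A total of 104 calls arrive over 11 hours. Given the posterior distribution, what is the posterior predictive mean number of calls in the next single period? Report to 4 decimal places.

9.4146

With a Gamma(shape α, rate β) prior, the Poisson likelihood is conjugate: the posterior is Gamma(α + ΣXᵢ, β + n).
Posterior: Gamma(α+S, β+n) = Gamma(11.8+104, 1.3+11) = Gamma(115.8, 12.3).
The predictive distribution for one future period is NegBinom with mean α/β = 9.4146.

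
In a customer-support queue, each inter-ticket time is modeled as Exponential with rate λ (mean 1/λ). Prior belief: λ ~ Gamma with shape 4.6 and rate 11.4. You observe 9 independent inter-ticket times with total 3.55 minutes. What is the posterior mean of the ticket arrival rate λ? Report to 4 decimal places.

0.9097

With a Gamma(shape α, rate β) prior on the exponential rate λ, the posterior after n observations with total T = Σxᵢ is Gamma(α+n, β+T).
Posterior: Gamma(4.6+9, 11.4+3.55) = Gamma(13.6, 14.95).
Posterior mean of λ = α/β = 13.6/14.95 = 0.9097.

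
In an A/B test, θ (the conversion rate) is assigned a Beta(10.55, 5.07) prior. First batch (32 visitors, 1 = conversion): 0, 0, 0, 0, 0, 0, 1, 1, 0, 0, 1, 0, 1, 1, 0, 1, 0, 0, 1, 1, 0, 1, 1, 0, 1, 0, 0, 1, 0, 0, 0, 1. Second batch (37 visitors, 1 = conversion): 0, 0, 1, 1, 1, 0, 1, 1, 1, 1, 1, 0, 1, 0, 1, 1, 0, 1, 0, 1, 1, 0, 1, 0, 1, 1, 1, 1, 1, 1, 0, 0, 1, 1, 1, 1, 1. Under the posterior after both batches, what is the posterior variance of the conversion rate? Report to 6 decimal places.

The Beta prior is conjugate to a Binomial/Bernoulli likelihood; the update adds successes to α and failures to β.
After batch 1: Beta(10.55+13, 5.07+19) = Beta(23.55, 24.07).
After batch 2: Beta(23.55+26, 24.07+11) = Beta(49.55, 35.07).
Var = αβ/((α+β)²(α+β+1)) = 49.55·35.07/(84.62²·85.62) = 0.002834.

0.002834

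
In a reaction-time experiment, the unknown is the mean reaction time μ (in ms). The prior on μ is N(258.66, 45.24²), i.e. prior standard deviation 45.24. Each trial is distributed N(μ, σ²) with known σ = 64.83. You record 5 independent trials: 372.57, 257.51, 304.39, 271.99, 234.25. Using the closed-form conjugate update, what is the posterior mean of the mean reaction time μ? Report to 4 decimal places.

For Normal data with known variance σ², a Normal(μ₀, σ₀²) prior on μ is conjugate. Posterior precision = 1/σ₀² + n/σ²; posterior mean is the precision-weighted average of μ₀ and x̄.
Σxᵢ = 372.57 + 257.51 + 304.39 + 271.99 + 234.25 = 1440.71, so n·x̄ = 1440.71.
σ₀² = 45.24² = 2046.6576, σ² = 64.83² = 4202.9289; σ² + n·σ₀² = 4202.9289 + 5·2046.6576 = 14436.2169.
Posterior mean = (μ₀/σ₀² + n·x̄/σ²)/(1/σ₀² + n/σ²) = (σ²·μ₀ + σ₀²·n·x̄)/(σ² + n·σ₀²) = (4202.9289·258.66 + 2046.6576·1440.71)/14436.2169 = 4035769.66017/14436.2169 = 279.5587.

279.5587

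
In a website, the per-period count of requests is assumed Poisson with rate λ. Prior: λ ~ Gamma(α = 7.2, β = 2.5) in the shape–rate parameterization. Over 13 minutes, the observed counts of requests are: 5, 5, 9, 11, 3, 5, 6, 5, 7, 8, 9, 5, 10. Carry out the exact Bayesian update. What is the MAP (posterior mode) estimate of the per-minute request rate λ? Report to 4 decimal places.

6.0774

With a Gamma(shape α, rate β) prior, the Poisson likelihood is conjugate: the posterior is Gamma(α + ΣXᵢ, β + n).
Sum of counts S = 88 over n = 13 minutes.
Posterior: Gamma(α+S, β+n) = Gamma(7.2+88, 2.5+13) = Gamma(95.2, 15.5).
Mode of Gamma(α,β) for α≥1 is (α−1)/β = 94.2/15.5 = 6.0774.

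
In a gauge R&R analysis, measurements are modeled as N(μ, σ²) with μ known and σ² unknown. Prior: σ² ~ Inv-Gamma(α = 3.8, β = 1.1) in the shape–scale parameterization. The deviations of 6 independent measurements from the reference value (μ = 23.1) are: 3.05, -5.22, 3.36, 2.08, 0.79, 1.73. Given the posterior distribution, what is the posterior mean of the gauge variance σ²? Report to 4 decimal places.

With known mean μ and an Inverse-Gamma(α, β) prior on σ², the Normal likelihood is conjugate: posterior is Inv-Gamma(α + n/2, β + Σ(xᵢ−μ)²/2).
Σ(xᵢ−μ)² = (3.05)² + (-5.22)² + (3.36)² + (2.08)² + (0.79)² + (1.73)² = 55.7839.
Posterior: Inv-Gamma(3.8 + 6/2, 1.1 + 55.7839/2) = Inv-Gamma(6.80, 28.99195).
E[σ²|data] = β/(α−1) = 28.99195/5.80 = 4.9986.

4.9986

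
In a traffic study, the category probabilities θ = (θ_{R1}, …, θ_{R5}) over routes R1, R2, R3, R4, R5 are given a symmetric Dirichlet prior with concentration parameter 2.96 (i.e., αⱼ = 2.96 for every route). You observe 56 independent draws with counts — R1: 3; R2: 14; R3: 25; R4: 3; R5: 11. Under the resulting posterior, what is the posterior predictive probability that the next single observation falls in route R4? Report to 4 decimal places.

0.0842

The Dirichlet prior is conjugate to the Multinomial likelihood: each posterior αⱼ = prior αⱼ + observed count nⱼ.
Posterior concentration: (5.96, 16.96, 27.96, 5.96, 13.96), total = 70.80.
P(next = R4 | data) = α_{R4}/Σα = 0.0842.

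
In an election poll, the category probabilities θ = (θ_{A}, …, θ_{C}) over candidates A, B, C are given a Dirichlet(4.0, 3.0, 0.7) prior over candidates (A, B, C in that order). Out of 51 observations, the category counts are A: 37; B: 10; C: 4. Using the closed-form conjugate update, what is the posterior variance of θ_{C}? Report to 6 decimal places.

0.001234

The Dirichlet prior is conjugate to the Multinomial likelihood: each posterior αⱼ = prior αⱼ + observed count nⱼ.
Posterior concentration: (41.0, 13.0, 4.7), total = 58.7.
Var[θ_j] = α_j(Σα−α_j)/((Σα)²(Σα+1)) = 4.7·54.0/(58.7²·59.7) = 0.001234.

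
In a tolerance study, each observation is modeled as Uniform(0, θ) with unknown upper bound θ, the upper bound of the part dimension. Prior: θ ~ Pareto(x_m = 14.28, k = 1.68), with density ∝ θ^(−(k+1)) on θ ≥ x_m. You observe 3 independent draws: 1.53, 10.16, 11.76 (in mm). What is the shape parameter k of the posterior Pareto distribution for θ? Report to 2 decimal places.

4.68

A Pareto(scale x_m, shape k) prior on the upper bound θ of Uniform(0, θ) is conjugate: posterior is Pareto(max(x_m, max xᵢ), k + n).
Sample maximum = 11.76; prior scale x_m = 14.28 → posterior scale = max = 14.28.
Posterior shape = 1.68 + 3 = 4.68.
Posterior shape k = 4.68.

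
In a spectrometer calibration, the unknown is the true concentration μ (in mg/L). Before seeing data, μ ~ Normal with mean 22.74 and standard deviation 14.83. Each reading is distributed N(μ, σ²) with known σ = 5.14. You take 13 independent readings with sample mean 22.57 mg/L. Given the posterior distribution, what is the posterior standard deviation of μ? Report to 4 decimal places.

1.4190

For Normal data with known variance σ², a Normal(μ₀, σ₀²) prior on μ is conjugate. Posterior precision = 1/σ₀² + n/σ²; posterior mean is the precision-weighted average of μ₀ and x̄.
σ₀² = 14.83² = 219.9289, σ² = 5.14² = 26.4196; σ² + n·σ₀² = 26.4196 + 13·219.9289 = 2885.4953.
Posterior precision = 1/σ₀² + n/σ² = 1/219.9289 + 13/26.4196 = (σ² + n·σ₀²)/(σ₀²σ²) = 2885.4953/(219.9289·26.4196); posterior variance σₙ² = σ₀²σ²/(σ² + n·σ₀²) = 219.9289·26.4196/2885.4953 = 2.013669.
Posterior SD = √σₙ² = √(219.9289·26.4196/2885.4953) = 1.4190.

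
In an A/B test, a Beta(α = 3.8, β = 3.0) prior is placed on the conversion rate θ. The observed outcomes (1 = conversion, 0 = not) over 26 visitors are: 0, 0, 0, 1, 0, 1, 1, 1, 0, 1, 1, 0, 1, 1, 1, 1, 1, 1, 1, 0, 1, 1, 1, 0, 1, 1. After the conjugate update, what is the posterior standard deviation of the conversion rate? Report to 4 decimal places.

0.0812

The Beta prior is conjugate to a Binomial/Bernoulli likelihood; the update adds successes to α and failures to β.
Posterior: Beta(α+k, β+n−k) = Beta(3.8+18, 3.0+8) = Beta(21.8, 11.0).
Var = αβ/((α+β)²(α+β+1)) = 21.8·11.0/(32.8²·33.8) = 0.00659454; SD = √0.00659454 = 0.0812.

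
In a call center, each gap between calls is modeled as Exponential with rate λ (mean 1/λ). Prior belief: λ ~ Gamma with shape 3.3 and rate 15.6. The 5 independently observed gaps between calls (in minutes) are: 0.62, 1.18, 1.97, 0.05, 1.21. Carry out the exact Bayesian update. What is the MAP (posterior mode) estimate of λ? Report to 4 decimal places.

With a Gamma(shape α, rate β) prior on the exponential rate λ, the posterior after n observations with total T = Σxᵢ is Gamma(α+n, β+T).
Sum of observations T = 5.03 minutes; n = 5.
Posterior: Gamma(3.3+5, 15.6+5.03) = Gamma(8.3, 20.63).
Mode = (α−1)/β = 0.3539.

0.3539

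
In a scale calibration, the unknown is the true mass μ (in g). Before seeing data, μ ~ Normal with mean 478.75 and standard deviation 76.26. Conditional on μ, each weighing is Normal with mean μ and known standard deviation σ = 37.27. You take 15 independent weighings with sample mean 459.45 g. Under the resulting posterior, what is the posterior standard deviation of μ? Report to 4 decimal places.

9.5474

For Normal data with known variance σ², a Normal(μ₀, σ₀²) prior on μ is conjugate. Posterior precision = 1/σ₀² + n/σ²; posterior mean is the precision-weighted average of μ₀ and x̄.
σ₀² = 76.26² = 5815.5876, σ² = 37.27² = 1389.0529; σ² + n·σ₀² = 1389.0529 + 15·5815.5876 = 88622.8669.
Posterior precision = 1/σ₀² + n/σ² = 1/5815.5876 + 15/1389.0529 = (σ² + n·σ₀²)/(σ₀²σ²) = 88622.8669/(5815.5876·1389.0529); posterior variance σₙ² = σ₀²σ²/(σ² + n·σ₀²) = 5815.5876·1389.0529/88622.8669 = 91.152082.
Posterior SD = √σₙ² = √(5815.5876·1389.0529/88622.8669) = 9.5474.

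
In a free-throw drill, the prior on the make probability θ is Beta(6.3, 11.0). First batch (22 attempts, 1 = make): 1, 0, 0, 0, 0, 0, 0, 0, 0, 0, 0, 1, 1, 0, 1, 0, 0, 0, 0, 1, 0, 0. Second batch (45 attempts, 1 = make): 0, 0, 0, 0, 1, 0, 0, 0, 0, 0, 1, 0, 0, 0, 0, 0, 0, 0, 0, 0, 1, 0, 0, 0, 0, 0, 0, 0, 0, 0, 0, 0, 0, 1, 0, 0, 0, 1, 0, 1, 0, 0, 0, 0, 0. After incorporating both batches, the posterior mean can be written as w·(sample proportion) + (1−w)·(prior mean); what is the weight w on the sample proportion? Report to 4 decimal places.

0.7948

The Beta prior is conjugate to a Binomial/Bernoulli likelihood; the update adds successes to α and failures to β.
Total number of attempts: n = 22 + 45 = 67.
Posterior mean = (α₀+k)/(α₀+β₀+n) = [n/(α₀+β₀+n)]·(k/n) + [(α₀+β₀)/(α₀+β₀+n)]·α₀/(α₀+β₀), so only n and the prior enter the weight.
The weight on the data is w = n/(α₀+β₀+n) = 67/(6.3+11.0+67) = 67/84.3 = 0.7948.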